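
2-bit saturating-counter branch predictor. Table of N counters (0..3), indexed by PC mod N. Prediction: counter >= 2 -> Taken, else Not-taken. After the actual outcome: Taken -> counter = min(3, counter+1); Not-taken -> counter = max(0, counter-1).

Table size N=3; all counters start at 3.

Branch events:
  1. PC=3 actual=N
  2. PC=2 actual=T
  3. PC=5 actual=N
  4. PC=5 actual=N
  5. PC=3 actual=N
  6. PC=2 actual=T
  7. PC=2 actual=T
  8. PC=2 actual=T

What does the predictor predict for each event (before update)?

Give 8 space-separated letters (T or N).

Answer: T T T T T N T T

Derivation:
Ev 1: PC=3 idx=0 pred=T actual=N -> ctr[0]=2
Ev 2: PC=2 idx=2 pred=T actual=T -> ctr[2]=3
Ev 3: PC=5 idx=2 pred=T actual=N -> ctr[2]=2
Ev 4: PC=5 idx=2 pred=T actual=N -> ctr[2]=1
Ev 5: PC=3 idx=0 pred=T actual=N -> ctr[0]=1
Ev 6: PC=2 idx=2 pred=N actual=T -> ctr[2]=2
Ev 7: PC=2 idx=2 pred=T actual=T -> ctr[2]=3
Ev 8: PC=2 idx=2 pred=T actual=T -> ctr[2]=3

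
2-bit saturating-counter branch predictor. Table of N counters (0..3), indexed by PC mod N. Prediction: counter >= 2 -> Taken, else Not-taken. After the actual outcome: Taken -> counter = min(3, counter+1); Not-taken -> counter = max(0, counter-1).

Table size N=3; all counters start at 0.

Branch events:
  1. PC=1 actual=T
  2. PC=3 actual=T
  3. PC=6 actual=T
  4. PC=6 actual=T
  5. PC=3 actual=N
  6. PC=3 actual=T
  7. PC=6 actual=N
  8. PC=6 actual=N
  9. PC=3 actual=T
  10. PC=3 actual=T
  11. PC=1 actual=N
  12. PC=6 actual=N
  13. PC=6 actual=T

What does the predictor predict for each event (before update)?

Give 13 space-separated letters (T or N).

Ev 1: PC=1 idx=1 pred=N actual=T -> ctr[1]=1
Ev 2: PC=3 idx=0 pred=N actual=T -> ctr[0]=1
Ev 3: PC=6 idx=0 pred=N actual=T -> ctr[0]=2
Ev 4: PC=6 idx=0 pred=T actual=T -> ctr[0]=3
Ev 5: PC=3 idx=0 pred=T actual=N -> ctr[0]=2
Ev 6: PC=3 idx=0 pred=T actual=T -> ctr[0]=3
Ev 7: PC=6 idx=0 pred=T actual=N -> ctr[0]=2
Ev 8: PC=6 idx=0 pred=T actual=N -> ctr[0]=1
Ev 9: PC=3 idx=0 pred=N actual=T -> ctr[0]=2
Ev 10: PC=3 idx=0 pred=T actual=T -> ctr[0]=3
Ev 11: PC=1 idx=1 pred=N actual=N -> ctr[1]=0
Ev 12: PC=6 idx=0 pred=T actual=N -> ctr[0]=2
Ev 13: PC=6 idx=0 pred=T actual=T -> ctr[0]=3

Answer: N N N T T T T T N T N T T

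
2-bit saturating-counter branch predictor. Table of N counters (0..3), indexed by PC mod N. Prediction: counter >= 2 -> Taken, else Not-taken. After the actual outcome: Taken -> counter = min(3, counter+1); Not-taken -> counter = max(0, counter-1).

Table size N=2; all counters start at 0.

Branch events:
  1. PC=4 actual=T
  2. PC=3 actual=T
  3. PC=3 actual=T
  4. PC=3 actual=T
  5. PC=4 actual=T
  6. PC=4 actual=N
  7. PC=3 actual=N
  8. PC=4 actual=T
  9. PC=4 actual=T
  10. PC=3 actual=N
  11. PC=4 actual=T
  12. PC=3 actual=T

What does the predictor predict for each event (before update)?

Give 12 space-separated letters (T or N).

Answer: N N N T N T T N T T T N

Derivation:
Ev 1: PC=4 idx=0 pred=N actual=T -> ctr[0]=1
Ev 2: PC=3 idx=1 pred=N actual=T -> ctr[1]=1
Ev 3: PC=3 idx=1 pred=N actual=T -> ctr[1]=2
Ev 4: PC=3 idx=1 pred=T actual=T -> ctr[1]=3
Ev 5: PC=4 idx=0 pred=N actual=T -> ctr[0]=2
Ev 6: PC=4 idx=0 pred=T actual=N -> ctr[0]=1
Ev 7: PC=3 idx=1 pred=T actual=N -> ctr[1]=2
Ev 8: PC=4 idx=0 pred=N actual=T -> ctr[0]=2
Ev 9: PC=4 idx=0 pred=T actual=T -> ctr[0]=3
Ev 10: PC=3 idx=1 pred=T actual=N -> ctr[1]=1
Ev 11: PC=4 idx=0 pred=T actual=T -> ctr[0]=3
Ev 12: PC=3 idx=1 pred=N actual=T -> ctr[1]=2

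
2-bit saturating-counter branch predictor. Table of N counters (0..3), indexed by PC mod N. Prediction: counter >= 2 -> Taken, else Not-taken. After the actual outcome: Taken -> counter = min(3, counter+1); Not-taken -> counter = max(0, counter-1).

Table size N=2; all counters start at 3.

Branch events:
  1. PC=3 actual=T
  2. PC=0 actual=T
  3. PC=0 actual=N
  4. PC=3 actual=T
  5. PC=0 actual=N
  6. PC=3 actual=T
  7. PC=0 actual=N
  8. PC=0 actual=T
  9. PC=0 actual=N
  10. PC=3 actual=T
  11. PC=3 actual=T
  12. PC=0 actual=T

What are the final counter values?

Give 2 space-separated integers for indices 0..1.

Ev 1: PC=3 idx=1 pred=T actual=T -> ctr[1]=3
Ev 2: PC=0 idx=0 pred=T actual=T -> ctr[0]=3
Ev 3: PC=0 idx=0 pred=T actual=N -> ctr[0]=2
Ev 4: PC=3 idx=1 pred=T actual=T -> ctr[1]=3
Ev 5: PC=0 idx=0 pred=T actual=N -> ctr[0]=1
Ev 6: PC=3 idx=1 pred=T actual=T -> ctr[1]=3
Ev 7: PC=0 idx=0 pred=N actual=N -> ctr[0]=0
Ev 8: PC=0 idx=0 pred=N actual=T -> ctr[0]=1
Ev 9: PC=0 idx=0 pred=N actual=N -> ctr[0]=0
Ev 10: PC=3 idx=1 pred=T actual=T -> ctr[1]=3
Ev 11: PC=3 idx=1 pred=T actual=T -> ctr[1]=3
Ev 12: PC=0 idx=0 pred=N actual=T -> ctr[0]=1

Answer: 1 3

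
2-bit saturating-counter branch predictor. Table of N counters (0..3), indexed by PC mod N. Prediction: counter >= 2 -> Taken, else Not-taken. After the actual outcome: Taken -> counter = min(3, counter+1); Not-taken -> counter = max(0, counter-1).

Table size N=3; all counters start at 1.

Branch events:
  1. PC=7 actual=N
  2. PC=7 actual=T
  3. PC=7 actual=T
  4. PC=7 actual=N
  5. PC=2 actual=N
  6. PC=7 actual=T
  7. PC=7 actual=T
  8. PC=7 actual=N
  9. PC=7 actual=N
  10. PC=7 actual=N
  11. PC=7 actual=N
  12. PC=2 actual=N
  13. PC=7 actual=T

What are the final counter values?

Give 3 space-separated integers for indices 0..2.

Answer: 1 1 0

Derivation:
Ev 1: PC=7 idx=1 pred=N actual=N -> ctr[1]=0
Ev 2: PC=7 idx=1 pred=N actual=T -> ctr[1]=1
Ev 3: PC=7 idx=1 pred=N actual=T -> ctr[1]=2
Ev 4: PC=7 idx=1 pred=T actual=N -> ctr[1]=1
Ev 5: PC=2 idx=2 pred=N actual=N -> ctr[2]=0
Ev 6: PC=7 idx=1 pred=N actual=T -> ctr[1]=2
Ev 7: PC=7 idx=1 pred=T actual=T -> ctr[1]=3
Ev 8: PC=7 idx=1 pred=T actual=N -> ctr[1]=2
Ev 9: PC=7 idx=1 pred=T actual=N -> ctr[1]=1
Ev 10: PC=7 idx=1 pred=N actual=N -> ctr[1]=0
Ev 11: PC=7 idx=1 pred=N actual=N -> ctr[1]=0
Ev 12: PC=2 idx=2 pred=N actual=N -> ctr[2]=0
Ev 13: PC=7 idx=1 pred=N actual=T -> ctr[1]=1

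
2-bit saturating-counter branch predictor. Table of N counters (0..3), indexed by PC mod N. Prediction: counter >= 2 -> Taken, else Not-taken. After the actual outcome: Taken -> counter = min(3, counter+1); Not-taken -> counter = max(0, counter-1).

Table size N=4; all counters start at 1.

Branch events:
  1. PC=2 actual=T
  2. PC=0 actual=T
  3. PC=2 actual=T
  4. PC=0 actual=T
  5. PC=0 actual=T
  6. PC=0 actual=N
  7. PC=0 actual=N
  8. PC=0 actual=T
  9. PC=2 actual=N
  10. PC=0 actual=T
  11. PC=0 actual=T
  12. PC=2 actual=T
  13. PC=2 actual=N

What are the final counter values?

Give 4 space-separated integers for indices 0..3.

Answer: 3 1 2 1

Derivation:
Ev 1: PC=2 idx=2 pred=N actual=T -> ctr[2]=2
Ev 2: PC=0 idx=0 pred=N actual=T -> ctr[0]=2
Ev 3: PC=2 idx=2 pred=T actual=T -> ctr[2]=3
Ev 4: PC=0 idx=0 pred=T actual=T -> ctr[0]=3
Ev 5: PC=0 idx=0 pred=T actual=T -> ctr[0]=3
Ev 6: PC=0 idx=0 pred=T actual=N -> ctr[0]=2
Ev 7: PC=0 idx=0 pred=T actual=N -> ctr[0]=1
Ev 8: PC=0 idx=0 pred=N actual=T -> ctr[0]=2
Ev 9: PC=2 idx=2 pred=T actual=N -> ctr[2]=2
Ev 10: PC=0 idx=0 pred=T actual=T -> ctr[0]=3
Ev 11: PC=0 idx=0 pred=T actual=T -> ctr[0]=3
Ev 12: PC=2 idx=2 pred=T actual=T -> ctr[2]=3
Ev 13: PC=2 idx=2 pred=T actual=N -> ctr[2]=2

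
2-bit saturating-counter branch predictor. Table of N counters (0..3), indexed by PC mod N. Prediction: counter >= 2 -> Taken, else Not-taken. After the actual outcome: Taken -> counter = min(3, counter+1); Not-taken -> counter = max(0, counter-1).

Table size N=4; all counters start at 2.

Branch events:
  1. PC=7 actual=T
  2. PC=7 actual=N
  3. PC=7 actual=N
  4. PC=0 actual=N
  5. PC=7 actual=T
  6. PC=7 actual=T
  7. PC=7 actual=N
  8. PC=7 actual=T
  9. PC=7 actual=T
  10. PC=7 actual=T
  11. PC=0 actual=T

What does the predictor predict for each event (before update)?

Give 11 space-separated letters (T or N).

Answer: T T T T N T T T T T N

Derivation:
Ev 1: PC=7 idx=3 pred=T actual=T -> ctr[3]=3
Ev 2: PC=7 idx=3 pred=T actual=N -> ctr[3]=2
Ev 3: PC=7 idx=3 pred=T actual=N -> ctr[3]=1
Ev 4: PC=0 idx=0 pred=T actual=N -> ctr[0]=1
Ev 5: PC=7 idx=3 pred=N actual=T -> ctr[3]=2
Ev 6: PC=7 idx=3 pred=T actual=T -> ctr[3]=3
Ev 7: PC=7 idx=3 pred=T actual=N -> ctr[3]=2
Ev 8: PC=7 idx=3 pred=T actual=T -> ctr[3]=3
Ev 9: PC=7 idx=3 pred=T actual=T -> ctr[3]=3
Ev 10: PC=7 idx=3 pred=T actual=T -> ctr[3]=3
Ev 11: PC=0 idx=0 pred=N actual=T -> ctr[0]=2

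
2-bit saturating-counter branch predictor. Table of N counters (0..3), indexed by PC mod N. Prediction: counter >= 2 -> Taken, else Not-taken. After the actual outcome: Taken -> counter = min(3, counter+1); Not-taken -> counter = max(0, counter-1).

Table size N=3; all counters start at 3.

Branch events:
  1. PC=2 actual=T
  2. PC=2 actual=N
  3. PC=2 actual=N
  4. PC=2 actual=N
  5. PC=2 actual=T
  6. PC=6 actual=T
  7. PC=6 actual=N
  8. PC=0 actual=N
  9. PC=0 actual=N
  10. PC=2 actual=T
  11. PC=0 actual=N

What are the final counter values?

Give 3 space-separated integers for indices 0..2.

Answer: 0 3 2

Derivation:
Ev 1: PC=2 idx=2 pred=T actual=T -> ctr[2]=3
Ev 2: PC=2 idx=2 pred=T actual=N -> ctr[2]=2
Ev 3: PC=2 idx=2 pred=T actual=N -> ctr[2]=1
Ev 4: PC=2 idx=2 pred=N actual=N -> ctr[2]=0
Ev 5: PC=2 idx=2 pred=N actual=T -> ctr[2]=1
Ev 6: PC=6 idx=0 pred=T actual=T -> ctr[0]=3
Ev 7: PC=6 idx=0 pred=T actual=N -> ctr[0]=2
Ev 8: PC=0 idx=0 pred=T actual=N -> ctr[0]=1
Ev 9: PC=0 idx=0 pred=N actual=N -> ctr[0]=0
Ev 10: PC=2 idx=2 pred=N actual=T -> ctr[2]=2
Ev 11: PC=0 idx=0 pred=N actual=N -> ctr[0]=0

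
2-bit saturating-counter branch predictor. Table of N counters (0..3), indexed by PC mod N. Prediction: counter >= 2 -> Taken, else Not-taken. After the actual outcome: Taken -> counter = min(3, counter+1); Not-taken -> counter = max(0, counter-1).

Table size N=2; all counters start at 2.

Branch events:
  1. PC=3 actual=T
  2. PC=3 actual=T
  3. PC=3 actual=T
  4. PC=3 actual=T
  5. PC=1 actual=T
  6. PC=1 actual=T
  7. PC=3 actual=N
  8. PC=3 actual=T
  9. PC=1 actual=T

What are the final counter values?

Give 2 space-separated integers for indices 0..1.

Answer: 2 3

Derivation:
Ev 1: PC=3 idx=1 pred=T actual=T -> ctr[1]=3
Ev 2: PC=3 idx=1 pred=T actual=T -> ctr[1]=3
Ev 3: PC=3 idx=1 pred=T actual=T -> ctr[1]=3
Ev 4: PC=3 idx=1 pred=T actual=T -> ctr[1]=3
Ev 5: PC=1 idx=1 pred=T actual=T -> ctr[1]=3
Ev 6: PC=1 idx=1 pred=T actual=T -> ctr[1]=3
Ev 7: PC=3 idx=1 pred=T actual=N -> ctr[1]=2
Ev 8: PC=3 idx=1 pred=T actual=T -> ctr[1]=3
Ev 9: PC=1 idx=1 pred=T actual=T -> ctr[1]=3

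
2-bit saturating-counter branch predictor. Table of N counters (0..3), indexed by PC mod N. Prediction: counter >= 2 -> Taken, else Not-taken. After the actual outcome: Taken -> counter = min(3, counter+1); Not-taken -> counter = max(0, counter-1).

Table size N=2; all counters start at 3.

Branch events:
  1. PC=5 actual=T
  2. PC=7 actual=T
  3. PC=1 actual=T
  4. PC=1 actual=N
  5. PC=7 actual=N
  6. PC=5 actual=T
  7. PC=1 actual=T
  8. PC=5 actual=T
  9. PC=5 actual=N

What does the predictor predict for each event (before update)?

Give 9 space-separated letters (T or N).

Answer: T T T T T N T T T

Derivation:
Ev 1: PC=5 idx=1 pred=T actual=T -> ctr[1]=3
Ev 2: PC=7 idx=1 pred=T actual=T -> ctr[1]=3
Ev 3: PC=1 idx=1 pred=T actual=T -> ctr[1]=3
Ev 4: PC=1 idx=1 pred=T actual=N -> ctr[1]=2
Ev 5: PC=7 idx=1 pred=T actual=N -> ctr[1]=1
Ev 6: PC=5 idx=1 pred=N actual=T -> ctr[1]=2
Ev 7: PC=1 idx=1 pred=T actual=T -> ctr[1]=3
Ev 8: PC=5 idx=1 pred=T actual=T -> ctr[1]=3
Ev 9: PC=5 idx=1 pred=T actual=N -> ctr[1]=2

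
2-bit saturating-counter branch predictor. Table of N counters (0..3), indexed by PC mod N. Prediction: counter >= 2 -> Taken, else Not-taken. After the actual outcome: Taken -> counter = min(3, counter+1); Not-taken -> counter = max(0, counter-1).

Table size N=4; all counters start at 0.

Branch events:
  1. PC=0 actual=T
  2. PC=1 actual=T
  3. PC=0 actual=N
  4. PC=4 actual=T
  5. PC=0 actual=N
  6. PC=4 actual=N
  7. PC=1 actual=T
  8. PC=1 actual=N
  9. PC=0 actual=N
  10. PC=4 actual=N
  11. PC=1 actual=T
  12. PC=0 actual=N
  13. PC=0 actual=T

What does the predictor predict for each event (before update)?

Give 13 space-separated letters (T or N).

Ev 1: PC=0 idx=0 pred=N actual=T -> ctr[0]=1
Ev 2: PC=1 idx=1 pred=N actual=T -> ctr[1]=1
Ev 3: PC=0 idx=0 pred=N actual=N -> ctr[0]=0
Ev 4: PC=4 idx=0 pred=N actual=T -> ctr[0]=1
Ev 5: PC=0 idx=0 pred=N actual=N -> ctr[0]=0
Ev 6: PC=4 idx=0 pred=N actual=N -> ctr[0]=0
Ev 7: PC=1 idx=1 pred=N actual=T -> ctr[1]=2
Ev 8: PC=1 idx=1 pred=T actual=N -> ctr[1]=1
Ev 9: PC=0 idx=0 pred=N actual=N -> ctr[0]=0
Ev 10: PC=4 idx=0 pred=N actual=N -> ctr[0]=0
Ev 11: PC=1 idx=1 pred=N actual=T -> ctr[1]=2
Ev 12: PC=0 idx=0 pred=N actual=N -> ctr[0]=0
Ev 13: PC=0 idx=0 pred=N actual=T -> ctr[0]=1

Answer: N N N N N N N T N N N N N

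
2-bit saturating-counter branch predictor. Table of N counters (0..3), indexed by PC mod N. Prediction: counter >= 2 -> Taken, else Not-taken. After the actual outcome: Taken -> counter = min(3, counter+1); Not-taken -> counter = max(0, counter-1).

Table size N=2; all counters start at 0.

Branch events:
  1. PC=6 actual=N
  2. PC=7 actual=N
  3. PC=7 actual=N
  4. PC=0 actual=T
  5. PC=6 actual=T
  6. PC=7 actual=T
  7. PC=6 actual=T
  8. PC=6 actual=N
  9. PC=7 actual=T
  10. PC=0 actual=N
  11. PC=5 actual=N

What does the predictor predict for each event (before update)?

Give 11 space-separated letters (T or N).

Ev 1: PC=6 idx=0 pred=N actual=N -> ctr[0]=0
Ev 2: PC=7 idx=1 pred=N actual=N -> ctr[1]=0
Ev 3: PC=7 idx=1 pred=N actual=N -> ctr[1]=0
Ev 4: PC=0 idx=0 pred=N actual=T -> ctr[0]=1
Ev 5: PC=6 idx=0 pred=N actual=T -> ctr[0]=2
Ev 6: PC=7 idx=1 pred=N actual=T -> ctr[1]=1
Ev 7: PC=6 idx=0 pred=T actual=T -> ctr[0]=3
Ev 8: PC=6 idx=0 pred=T actual=N -> ctr[0]=2
Ev 9: PC=7 idx=1 pred=N actual=T -> ctr[1]=2
Ev 10: PC=0 idx=0 pred=T actual=N -> ctr[0]=1
Ev 11: PC=5 idx=1 pred=T actual=N -> ctr[1]=1

Answer: N N N N N N T T N T T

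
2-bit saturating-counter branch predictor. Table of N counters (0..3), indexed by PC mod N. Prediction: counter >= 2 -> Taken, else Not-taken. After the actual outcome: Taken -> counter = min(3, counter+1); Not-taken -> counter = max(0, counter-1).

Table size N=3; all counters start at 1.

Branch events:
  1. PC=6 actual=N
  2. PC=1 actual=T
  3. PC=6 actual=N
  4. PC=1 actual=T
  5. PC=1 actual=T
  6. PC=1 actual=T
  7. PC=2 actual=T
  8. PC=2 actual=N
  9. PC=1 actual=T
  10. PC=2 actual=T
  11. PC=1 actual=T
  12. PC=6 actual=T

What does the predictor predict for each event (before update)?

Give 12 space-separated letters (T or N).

Ev 1: PC=6 idx=0 pred=N actual=N -> ctr[0]=0
Ev 2: PC=1 idx=1 pred=N actual=T -> ctr[1]=2
Ev 3: PC=6 idx=0 pred=N actual=N -> ctr[0]=0
Ev 4: PC=1 idx=1 pred=T actual=T -> ctr[1]=3
Ev 5: PC=1 idx=1 pred=T actual=T -> ctr[1]=3
Ev 6: PC=1 idx=1 pred=T actual=T -> ctr[1]=3
Ev 7: PC=2 idx=2 pred=N actual=T -> ctr[2]=2
Ev 8: PC=2 idx=2 pred=T actual=N -> ctr[2]=1
Ev 9: PC=1 idx=1 pred=T actual=T -> ctr[1]=3
Ev 10: PC=2 idx=2 pred=N actual=T -> ctr[2]=2
Ev 11: PC=1 idx=1 pred=T actual=T -> ctr[1]=3
Ev 12: PC=6 idx=0 pred=N actual=T -> ctr[0]=1

Answer: N N N T T T N T T N T N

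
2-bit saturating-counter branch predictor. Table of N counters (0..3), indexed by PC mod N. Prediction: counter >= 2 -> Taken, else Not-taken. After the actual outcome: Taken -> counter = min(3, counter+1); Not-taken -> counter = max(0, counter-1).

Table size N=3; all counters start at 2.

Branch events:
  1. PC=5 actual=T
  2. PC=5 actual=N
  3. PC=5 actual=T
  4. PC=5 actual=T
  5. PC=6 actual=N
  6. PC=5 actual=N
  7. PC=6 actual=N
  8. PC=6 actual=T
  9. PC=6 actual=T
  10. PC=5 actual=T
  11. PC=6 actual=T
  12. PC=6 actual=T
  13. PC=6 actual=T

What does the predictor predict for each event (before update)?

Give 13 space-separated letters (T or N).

Answer: T T T T T T N N N T T T T

Derivation:
Ev 1: PC=5 idx=2 pred=T actual=T -> ctr[2]=3
Ev 2: PC=5 idx=2 pred=T actual=N -> ctr[2]=2
Ev 3: PC=5 idx=2 pred=T actual=T -> ctr[2]=3
Ev 4: PC=5 idx=2 pred=T actual=T -> ctr[2]=3
Ev 5: PC=6 idx=0 pred=T actual=N -> ctr[0]=1
Ev 6: PC=5 idx=2 pred=T actual=N -> ctr[2]=2
Ev 7: PC=6 idx=0 pred=N actual=N -> ctr[0]=0
Ev 8: PC=6 idx=0 pred=N actual=T -> ctr[0]=1
Ev 9: PC=6 idx=0 pred=N actual=T -> ctr[0]=2
Ev 10: PC=5 idx=2 pred=T actual=T -> ctr[2]=3
Ev 11: PC=6 idx=0 pred=T actual=T -> ctr[0]=3
Ev 12: PC=6 idx=0 pred=T actual=T -> ctr[0]=3
Ev 13: PC=6 idx=0 pred=T actual=T -> ctr[0]=3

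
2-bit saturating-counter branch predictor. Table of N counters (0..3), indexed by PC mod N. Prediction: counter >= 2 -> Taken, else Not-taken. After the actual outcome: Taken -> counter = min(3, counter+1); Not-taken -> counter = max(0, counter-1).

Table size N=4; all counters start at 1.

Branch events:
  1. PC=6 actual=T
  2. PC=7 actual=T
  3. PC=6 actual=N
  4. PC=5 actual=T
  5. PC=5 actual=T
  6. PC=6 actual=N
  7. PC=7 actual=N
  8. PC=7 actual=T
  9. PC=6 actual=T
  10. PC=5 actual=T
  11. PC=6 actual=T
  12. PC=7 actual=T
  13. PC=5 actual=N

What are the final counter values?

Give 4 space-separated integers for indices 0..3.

Ev 1: PC=6 idx=2 pred=N actual=T -> ctr[2]=2
Ev 2: PC=7 idx=3 pred=N actual=T -> ctr[3]=2
Ev 3: PC=6 idx=2 pred=T actual=N -> ctr[2]=1
Ev 4: PC=5 idx=1 pred=N actual=T -> ctr[1]=2
Ev 5: PC=5 idx=1 pred=T actual=T -> ctr[1]=3
Ev 6: PC=6 idx=2 pred=N actual=N -> ctr[2]=0
Ev 7: PC=7 idx=3 pred=T actual=N -> ctr[3]=1
Ev 8: PC=7 idx=3 pred=N actual=T -> ctr[3]=2
Ev 9: PC=6 idx=2 pred=N actual=T -> ctr[2]=1
Ev 10: PC=5 idx=1 pred=T actual=T -> ctr[1]=3
Ev 11: PC=6 idx=2 pred=N actual=T -> ctr[2]=2
Ev 12: PC=7 idx=3 pred=T actual=T -> ctr[3]=3
Ev 13: PC=5 idx=1 pred=T actual=N -> ctr[1]=2

Answer: 1 2 2 3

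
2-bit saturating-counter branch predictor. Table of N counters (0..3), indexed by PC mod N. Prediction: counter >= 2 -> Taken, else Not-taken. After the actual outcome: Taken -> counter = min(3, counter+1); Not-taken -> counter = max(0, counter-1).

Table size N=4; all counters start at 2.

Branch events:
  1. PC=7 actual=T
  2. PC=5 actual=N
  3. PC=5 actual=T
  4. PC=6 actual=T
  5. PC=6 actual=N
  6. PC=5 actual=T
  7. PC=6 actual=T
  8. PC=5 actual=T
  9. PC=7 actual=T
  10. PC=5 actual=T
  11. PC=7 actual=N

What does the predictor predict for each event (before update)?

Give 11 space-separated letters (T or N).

Answer: T T N T T T T T T T T

Derivation:
Ev 1: PC=7 idx=3 pred=T actual=T -> ctr[3]=3
Ev 2: PC=5 idx=1 pred=T actual=N -> ctr[1]=1
Ev 3: PC=5 idx=1 pred=N actual=T -> ctr[1]=2
Ev 4: PC=6 idx=2 pred=T actual=T -> ctr[2]=3
Ev 5: PC=6 idx=2 pred=T actual=N -> ctr[2]=2
Ev 6: PC=5 idx=1 pred=T actual=T -> ctr[1]=3
Ev 7: PC=6 idx=2 pred=T actual=T -> ctr[2]=3
Ev 8: PC=5 idx=1 pred=T actual=T -> ctr[1]=3
Ev 9: PC=7 idx=3 pred=T actual=T -> ctr[3]=3
Ev 10: PC=5 idx=1 pred=T actual=T -> ctr[1]=3
Ev 11: PC=7 idx=3 pred=T actual=N -> ctr[3]=2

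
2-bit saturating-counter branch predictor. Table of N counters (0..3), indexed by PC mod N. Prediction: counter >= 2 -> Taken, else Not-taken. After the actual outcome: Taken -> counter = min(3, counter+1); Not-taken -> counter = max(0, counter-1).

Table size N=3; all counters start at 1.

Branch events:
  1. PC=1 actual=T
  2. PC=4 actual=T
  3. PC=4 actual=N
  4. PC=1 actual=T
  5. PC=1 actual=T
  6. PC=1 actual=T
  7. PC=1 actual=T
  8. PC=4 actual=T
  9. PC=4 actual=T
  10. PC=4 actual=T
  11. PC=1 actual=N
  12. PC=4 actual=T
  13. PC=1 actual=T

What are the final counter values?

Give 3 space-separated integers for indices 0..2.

Ev 1: PC=1 idx=1 pred=N actual=T -> ctr[1]=2
Ev 2: PC=4 idx=1 pred=T actual=T -> ctr[1]=3
Ev 3: PC=4 idx=1 pred=T actual=N -> ctr[1]=2
Ev 4: PC=1 idx=1 pred=T actual=T -> ctr[1]=3
Ev 5: PC=1 idx=1 pred=T actual=T -> ctr[1]=3
Ev 6: PC=1 idx=1 pred=T actual=T -> ctr[1]=3
Ev 7: PC=1 idx=1 pred=T actual=T -> ctr[1]=3
Ev 8: PC=4 idx=1 pred=T actual=T -> ctr[1]=3
Ev 9: PC=4 idx=1 pred=T actual=T -> ctr[1]=3
Ev 10: PC=4 idx=1 pred=T actual=T -> ctr[1]=3
Ev 11: PC=1 idx=1 pred=T actual=N -> ctr[1]=2
Ev 12: PC=4 idx=1 pred=T actual=T -> ctr[1]=3
Ev 13: PC=1 idx=1 pred=T actual=T -> ctr[1]=3

Answer: 1 3 1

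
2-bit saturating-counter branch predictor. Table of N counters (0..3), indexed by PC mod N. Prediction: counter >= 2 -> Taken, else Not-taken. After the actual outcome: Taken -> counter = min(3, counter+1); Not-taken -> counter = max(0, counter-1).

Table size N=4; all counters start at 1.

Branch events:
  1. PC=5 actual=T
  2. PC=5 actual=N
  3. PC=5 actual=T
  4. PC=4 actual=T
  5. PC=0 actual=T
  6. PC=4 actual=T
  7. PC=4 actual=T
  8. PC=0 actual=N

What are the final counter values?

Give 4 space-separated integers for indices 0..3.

Answer: 2 2 1 1

Derivation:
Ev 1: PC=5 idx=1 pred=N actual=T -> ctr[1]=2
Ev 2: PC=5 idx=1 pred=T actual=N -> ctr[1]=1
Ev 3: PC=5 idx=1 pred=N actual=T -> ctr[1]=2
Ev 4: PC=4 idx=0 pred=N actual=T -> ctr[0]=2
Ev 5: PC=0 idx=0 pred=T actual=T -> ctr[0]=3
Ev 6: PC=4 idx=0 pred=T actual=T -> ctr[0]=3
Ev 7: PC=4 idx=0 pred=T actual=T -> ctr[0]=3
Ev 8: PC=0 idx=0 pred=T actual=N -> ctr[0]=2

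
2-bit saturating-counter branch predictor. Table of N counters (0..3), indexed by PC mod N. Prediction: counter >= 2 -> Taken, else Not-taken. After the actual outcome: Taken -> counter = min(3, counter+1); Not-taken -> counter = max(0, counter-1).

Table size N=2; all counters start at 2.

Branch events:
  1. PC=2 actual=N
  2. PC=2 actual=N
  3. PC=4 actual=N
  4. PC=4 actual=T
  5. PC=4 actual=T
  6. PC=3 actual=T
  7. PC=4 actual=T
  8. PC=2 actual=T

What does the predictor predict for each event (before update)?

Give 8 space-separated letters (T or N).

Ev 1: PC=2 idx=0 pred=T actual=N -> ctr[0]=1
Ev 2: PC=2 idx=0 pred=N actual=N -> ctr[0]=0
Ev 3: PC=4 idx=0 pred=N actual=N -> ctr[0]=0
Ev 4: PC=4 idx=0 pred=N actual=T -> ctr[0]=1
Ev 5: PC=4 idx=0 pred=N actual=T -> ctr[0]=2
Ev 6: PC=3 idx=1 pred=T actual=T -> ctr[1]=3
Ev 7: PC=4 idx=0 pred=T actual=T -> ctr[0]=3
Ev 8: PC=2 idx=0 pred=T actual=T -> ctr[0]=3

Answer: T N N N N T T T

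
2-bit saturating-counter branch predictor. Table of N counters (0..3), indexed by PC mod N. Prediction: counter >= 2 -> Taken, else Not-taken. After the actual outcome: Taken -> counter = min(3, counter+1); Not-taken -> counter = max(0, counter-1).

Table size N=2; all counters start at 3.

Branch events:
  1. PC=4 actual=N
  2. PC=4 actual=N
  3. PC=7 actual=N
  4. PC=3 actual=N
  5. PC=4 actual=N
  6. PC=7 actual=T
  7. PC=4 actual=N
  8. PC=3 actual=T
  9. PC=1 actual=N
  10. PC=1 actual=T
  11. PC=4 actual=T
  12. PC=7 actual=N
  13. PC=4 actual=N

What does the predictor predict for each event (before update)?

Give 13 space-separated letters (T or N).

Answer: T T T T N N N T T T N T N

Derivation:
Ev 1: PC=4 idx=0 pred=T actual=N -> ctr[0]=2
Ev 2: PC=4 idx=0 pred=T actual=N -> ctr[0]=1
Ev 3: PC=7 idx=1 pred=T actual=N -> ctr[1]=2
Ev 4: PC=3 idx=1 pred=T actual=N -> ctr[1]=1
Ev 5: PC=4 idx=0 pred=N actual=N -> ctr[0]=0
Ev 6: PC=7 idx=1 pred=N actual=T -> ctr[1]=2
Ev 7: PC=4 idx=0 pred=N actual=N -> ctr[0]=0
Ev 8: PC=3 idx=1 pred=T actual=T -> ctr[1]=3
Ev 9: PC=1 idx=1 pred=T actual=N -> ctr[1]=2
Ev 10: PC=1 idx=1 pred=T actual=T -> ctr[1]=3
Ev 11: PC=4 idx=0 pred=N actual=T -> ctr[0]=1
Ev 12: PC=7 idx=1 pred=T actual=N -> ctr[1]=2
Ev 13: PC=4 idx=0 pred=N actual=N -> ctr[0]=0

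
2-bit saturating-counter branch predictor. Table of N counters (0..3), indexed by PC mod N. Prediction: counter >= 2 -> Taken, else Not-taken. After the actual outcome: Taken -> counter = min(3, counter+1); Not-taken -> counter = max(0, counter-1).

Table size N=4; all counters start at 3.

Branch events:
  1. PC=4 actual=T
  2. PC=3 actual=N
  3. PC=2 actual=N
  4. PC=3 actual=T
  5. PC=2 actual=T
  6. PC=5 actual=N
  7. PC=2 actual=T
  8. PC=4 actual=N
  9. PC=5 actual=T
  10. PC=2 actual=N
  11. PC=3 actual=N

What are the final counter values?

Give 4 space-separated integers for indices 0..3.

Answer: 2 3 2 2

Derivation:
Ev 1: PC=4 idx=0 pred=T actual=T -> ctr[0]=3
Ev 2: PC=3 idx=3 pred=T actual=N -> ctr[3]=2
Ev 3: PC=2 idx=2 pred=T actual=N -> ctr[2]=2
Ev 4: PC=3 idx=3 pred=T actual=T -> ctr[3]=3
Ev 5: PC=2 idx=2 pred=T actual=T -> ctr[2]=3
Ev 6: PC=5 idx=1 pred=T actual=N -> ctr[1]=2
Ev 7: PC=2 idx=2 pred=T actual=T -> ctr[2]=3
Ev 8: PC=4 idx=0 pred=T actual=N -> ctr[0]=2
Ev 9: PC=5 idx=1 pred=T actual=T -> ctr[1]=3
Ev 10: PC=2 idx=2 pred=T actual=N -> ctr[2]=2
Ev 11: PC=3 idx=3 pred=T actual=N -> ctr[3]=2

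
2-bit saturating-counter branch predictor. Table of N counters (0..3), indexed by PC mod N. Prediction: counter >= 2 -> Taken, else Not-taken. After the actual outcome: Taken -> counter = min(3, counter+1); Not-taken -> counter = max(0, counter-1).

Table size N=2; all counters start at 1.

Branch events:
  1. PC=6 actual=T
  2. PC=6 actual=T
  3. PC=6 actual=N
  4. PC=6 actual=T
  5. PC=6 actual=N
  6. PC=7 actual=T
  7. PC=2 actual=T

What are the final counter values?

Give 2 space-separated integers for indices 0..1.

Answer: 3 2

Derivation:
Ev 1: PC=6 idx=0 pred=N actual=T -> ctr[0]=2
Ev 2: PC=6 idx=0 pred=T actual=T -> ctr[0]=3
Ev 3: PC=6 idx=0 pred=T actual=N -> ctr[0]=2
Ev 4: PC=6 idx=0 pred=T actual=T -> ctr[0]=3
Ev 5: PC=6 idx=0 pred=T actual=N -> ctr[0]=2
Ev 6: PC=7 idx=1 pred=N actual=T -> ctr[1]=2
Ev 7: PC=2 idx=0 pred=T actual=T -> ctr[0]=3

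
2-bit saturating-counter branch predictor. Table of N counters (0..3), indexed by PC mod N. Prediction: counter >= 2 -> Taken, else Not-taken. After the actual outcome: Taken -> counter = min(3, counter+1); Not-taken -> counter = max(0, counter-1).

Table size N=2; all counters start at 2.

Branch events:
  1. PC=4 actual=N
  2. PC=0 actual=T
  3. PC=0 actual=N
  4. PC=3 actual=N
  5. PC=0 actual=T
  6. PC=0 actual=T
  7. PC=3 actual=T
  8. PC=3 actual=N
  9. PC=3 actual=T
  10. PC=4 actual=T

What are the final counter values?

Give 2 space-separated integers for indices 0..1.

Ev 1: PC=4 idx=0 pred=T actual=N -> ctr[0]=1
Ev 2: PC=0 idx=0 pred=N actual=T -> ctr[0]=2
Ev 3: PC=0 idx=0 pred=T actual=N -> ctr[0]=1
Ev 4: PC=3 idx=1 pred=T actual=N -> ctr[1]=1
Ev 5: PC=0 idx=0 pred=N actual=T -> ctr[0]=2
Ev 6: PC=0 idx=0 pred=T actual=T -> ctr[0]=3
Ev 7: PC=3 idx=1 pred=N actual=T -> ctr[1]=2
Ev 8: PC=3 idx=1 pred=T actual=N -> ctr[1]=1
Ev 9: PC=3 idx=1 pred=N actual=T -> ctr[1]=2
Ev 10: PC=4 idx=0 pred=T actual=T -> ctr[0]=3

Answer: 3 2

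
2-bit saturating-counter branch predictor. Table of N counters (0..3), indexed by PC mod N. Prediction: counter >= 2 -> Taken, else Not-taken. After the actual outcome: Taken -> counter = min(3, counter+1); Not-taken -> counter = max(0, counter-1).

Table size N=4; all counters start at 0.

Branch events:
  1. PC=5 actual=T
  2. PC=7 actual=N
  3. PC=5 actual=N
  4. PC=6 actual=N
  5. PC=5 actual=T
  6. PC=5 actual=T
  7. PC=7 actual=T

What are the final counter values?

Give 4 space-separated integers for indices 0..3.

Ev 1: PC=5 idx=1 pred=N actual=T -> ctr[1]=1
Ev 2: PC=7 idx=3 pred=N actual=N -> ctr[3]=0
Ev 3: PC=5 idx=1 pred=N actual=N -> ctr[1]=0
Ev 4: PC=6 idx=2 pred=N actual=N -> ctr[2]=0
Ev 5: PC=5 idx=1 pred=N actual=T -> ctr[1]=1
Ev 6: PC=5 idx=1 pred=N actual=T -> ctr[1]=2
Ev 7: PC=7 idx=3 pred=N actual=T -> ctr[3]=1

Answer: 0 2 0 1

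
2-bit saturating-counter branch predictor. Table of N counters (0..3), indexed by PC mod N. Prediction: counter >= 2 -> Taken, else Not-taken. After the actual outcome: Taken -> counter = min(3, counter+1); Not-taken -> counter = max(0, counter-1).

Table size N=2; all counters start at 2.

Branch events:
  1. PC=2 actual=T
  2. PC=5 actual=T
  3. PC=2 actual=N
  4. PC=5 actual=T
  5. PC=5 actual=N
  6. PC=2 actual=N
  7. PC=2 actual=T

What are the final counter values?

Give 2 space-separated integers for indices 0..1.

Answer: 2 2

Derivation:
Ev 1: PC=2 idx=0 pred=T actual=T -> ctr[0]=3
Ev 2: PC=5 idx=1 pred=T actual=T -> ctr[1]=3
Ev 3: PC=2 idx=0 pred=T actual=N -> ctr[0]=2
Ev 4: PC=5 idx=1 pred=T actual=T -> ctr[1]=3
Ev 5: PC=5 idx=1 pred=T actual=N -> ctr[1]=2
Ev 6: PC=2 idx=0 pred=T actual=N -> ctr[0]=1
Ev 7: PC=2 idx=0 pred=N actual=T -> ctr[0]=2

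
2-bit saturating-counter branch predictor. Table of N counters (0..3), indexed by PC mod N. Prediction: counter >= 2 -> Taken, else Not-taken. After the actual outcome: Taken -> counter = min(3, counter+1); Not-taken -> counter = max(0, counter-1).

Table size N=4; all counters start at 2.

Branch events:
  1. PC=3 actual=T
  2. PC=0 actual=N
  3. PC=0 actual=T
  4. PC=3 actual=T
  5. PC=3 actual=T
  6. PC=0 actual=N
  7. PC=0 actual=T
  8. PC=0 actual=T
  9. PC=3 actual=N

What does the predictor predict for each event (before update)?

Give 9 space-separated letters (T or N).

Answer: T T N T T T N T T

Derivation:
Ev 1: PC=3 idx=3 pred=T actual=T -> ctr[3]=3
Ev 2: PC=0 idx=0 pred=T actual=N -> ctr[0]=1
Ev 3: PC=0 idx=0 pred=N actual=T -> ctr[0]=2
Ev 4: PC=3 idx=3 pred=T actual=T -> ctr[3]=3
Ev 5: PC=3 idx=3 pred=T actual=T -> ctr[3]=3
Ev 6: PC=0 idx=0 pred=T actual=N -> ctr[0]=1
Ev 7: PC=0 idx=0 pred=N actual=T -> ctr[0]=2
Ev 8: PC=0 idx=0 pred=T actual=T -> ctr[0]=3
Ev 9: PC=3 idx=3 pred=T actual=N -> ctr[3]=2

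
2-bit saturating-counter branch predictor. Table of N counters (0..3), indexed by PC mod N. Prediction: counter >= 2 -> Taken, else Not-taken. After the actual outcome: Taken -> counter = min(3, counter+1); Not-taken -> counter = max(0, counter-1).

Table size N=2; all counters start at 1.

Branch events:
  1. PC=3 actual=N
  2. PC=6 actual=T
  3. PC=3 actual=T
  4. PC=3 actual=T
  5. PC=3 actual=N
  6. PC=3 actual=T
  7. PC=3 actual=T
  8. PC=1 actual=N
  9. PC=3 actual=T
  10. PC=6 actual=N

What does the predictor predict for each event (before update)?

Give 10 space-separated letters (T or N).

Ev 1: PC=3 idx=1 pred=N actual=N -> ctr[1]=0
Ev 2: PC=6 idx=0 pred=N actual=T -> ctr[0]=2
Ev 3: PC=3 idx=1 pred=N actual=T -> ctr[1]=1
Ev 4: PC=3 idx=1 pred=N actual=T -> ctr[1]=2
Ev 5: PC=3 idx=1 pred=T actual=N -> ctr[1]=1
Ev 6: PC=3 idx=1 pred=N actual=T -> ctr[1]=2
Ev 7: PC=3 idx=1 pred=T actual=T -> ctr[1]=3
Ev 8: PC=1 idx=1 pred=T actual=N -> ctr[1]=2
Ev 9: PC=3 idx=1 pred=T actual=T -> ctr[1]=3
Ev 10: PC=6 idx=0 pred=T actual=N -> ctr[0]=1

Answer: N N N N T N T T T T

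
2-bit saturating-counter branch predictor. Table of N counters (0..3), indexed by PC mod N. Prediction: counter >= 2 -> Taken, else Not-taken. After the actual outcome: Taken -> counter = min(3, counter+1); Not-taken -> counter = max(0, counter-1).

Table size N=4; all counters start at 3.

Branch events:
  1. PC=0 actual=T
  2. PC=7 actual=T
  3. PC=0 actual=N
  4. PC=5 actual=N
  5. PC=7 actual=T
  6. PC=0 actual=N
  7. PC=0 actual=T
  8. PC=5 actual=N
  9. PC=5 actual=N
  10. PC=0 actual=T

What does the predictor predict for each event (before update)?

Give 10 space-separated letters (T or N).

Ev 1: PC=0 idx=0 pred=T actual=T -> ctr[0]=3
Ev 2: PC=7 idx=3 pred=T actual=T -> ctr[3]=3
Ev 3: PC=0 idx=0 pred=T actual=N -> ctr[0]=2
Ev 4: PC=5 idx=1 pred=T actual=N -> ctr[1]=2
Ev 5: PC=7 idx=3 pred=T actual=T -> ctr[3]=3
Ev 6: PC=0 idx=0 pred=T actual=N -> ctr[0]=1
Ev 7: PC=0 idx=0 pred=N actual=T -> ctr[0]=2
Ev 8: PC=5 idx=1 pred=T actual=N -> ctr[1]=1
Ev 9: PC=5 idx=1 pred=N actual=N -> ctr[1]=0
Ev 10: PC=0 idx=0 pred=T actual=T -> ctr[0]=3

Answer: T T T T T T N T N T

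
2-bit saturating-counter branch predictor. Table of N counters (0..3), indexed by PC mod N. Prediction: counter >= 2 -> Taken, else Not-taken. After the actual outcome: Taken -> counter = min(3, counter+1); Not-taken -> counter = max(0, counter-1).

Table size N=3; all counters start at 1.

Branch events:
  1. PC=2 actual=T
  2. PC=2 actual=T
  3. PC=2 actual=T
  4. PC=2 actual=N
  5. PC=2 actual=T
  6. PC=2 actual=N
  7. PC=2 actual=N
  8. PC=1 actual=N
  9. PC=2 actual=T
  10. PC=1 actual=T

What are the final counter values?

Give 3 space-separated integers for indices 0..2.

Ev 1: PC=2 idx=2 pred=N actual=T -> ctr[2]=2
Ev 2: PC=2 idx=2 pred=T actual=T -> ctr[2]=3
Ev 3: PC=2 idx=2 pred=T actual=T -> ctr[2]=3
Ev 4: PC=2 idx=2 pred=T actual=N -> ctr[2]=2
Ev 5: PC=2 idx=2 pred=T actual=T -> ctr[2]=3
Ev 6: PC=2 idx=2 pred=T actual=N -> ctr[2]=2
Ev 7: PC=2 idx=2 pred=T actual=N -> ctr[2]=1
Ev 8: PC=1 idx=1 pred=N actual=N -> ctr[1]=0
Ev 9: PC=2 idx=2 pred=N actual=T -> ctr[2]=2
Ev 10: PC=1 idx=1 pred=N actual=T -> ctr[1]=1

Answer: 1 1 2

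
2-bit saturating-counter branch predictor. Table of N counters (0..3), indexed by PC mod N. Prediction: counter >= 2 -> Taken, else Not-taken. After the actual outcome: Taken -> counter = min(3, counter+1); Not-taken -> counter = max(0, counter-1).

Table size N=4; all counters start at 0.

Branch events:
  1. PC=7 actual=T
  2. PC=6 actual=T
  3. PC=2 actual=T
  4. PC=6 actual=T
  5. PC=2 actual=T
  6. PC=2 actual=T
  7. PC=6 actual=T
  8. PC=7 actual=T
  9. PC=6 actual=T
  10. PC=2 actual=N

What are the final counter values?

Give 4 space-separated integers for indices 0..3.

Ev 1: PC=7 idx=3 pred=N actual=T -> ctr[3]=1
Ev 2: PC=6 idx=2 pred=N actual=T -> ctr[2]=1
Ev 3: PC=2 idx=2 pred=N actual=T -> ctr[2]=2
Ev 4: PC=6 idx=2 pred=T actual=T -> ctr[2]=3
Ev 5: PC=2 idx=2 pred=T actual=T -> ctr[2]=3
Ev 6: PC=2 idx=2 pred=T actual=T -> ctr[2]=3
Ev 7: PC=6 idx=2 pred=T actual=T -> ctr[2]=3
Ev 8: PC=7 idx=3 pred=N actual=T -> ctr[3]=2
Ev 9: PC=6 idx=2 pred=T actual=T -> ctr[2]=3
Ev 10: PC=2 idx=2 pred=T actual=N -> ctr[2]=2

Answer: 0 0 2 2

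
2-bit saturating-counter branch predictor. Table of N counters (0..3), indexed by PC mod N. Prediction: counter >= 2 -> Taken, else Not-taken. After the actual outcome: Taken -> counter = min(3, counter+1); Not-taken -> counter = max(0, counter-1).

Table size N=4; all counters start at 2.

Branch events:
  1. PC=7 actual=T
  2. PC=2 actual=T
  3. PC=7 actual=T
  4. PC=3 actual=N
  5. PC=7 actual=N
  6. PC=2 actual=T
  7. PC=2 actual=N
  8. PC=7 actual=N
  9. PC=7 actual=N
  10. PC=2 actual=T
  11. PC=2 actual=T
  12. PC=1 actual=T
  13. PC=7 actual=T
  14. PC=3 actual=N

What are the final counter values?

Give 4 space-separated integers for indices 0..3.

Ev 1: PC=7 idx=3 pred=T actual=T -> ctr[3]=3
Ev 2: PC=2 idx=2 pred=T actual=T -> ctr[2]=3
Ev 3: PC=7 idx=3 pred=T actual=T -> ctr[3]=3
Ev 4: PC=3 idx=3 pred=T actual=N -> ctr[3]=2
Ev 5: PC=7 idx=3 pred=T actual=N -> ctr[3]=1
Ev 6: PC=2 idx=2 pred=T actual=T -> ctr[2]=3
Ev 7: PC=2 idx=2 pred=T actual=N -> ctr[2]=2
Ev 8: PC=7 idx=3 pred=N actual=N -> ctr[3]=0
Ev 9: PC=7 idx=3 pred=N actual=N -> ctr[3]=0
Ev 10: PC=2 idx=2 pred=T actual=T -> ctr[2]=3
Ev 11: PC=2 idx=2 pred=T actual=T -> ctr[2]=3
Ev 12: PC=1 idx=1 pred=T actual=T -> ctr[1]=3
Ev 13: PC=7 idx=3 pred=N actual=T -> ctr[3]=1
Ev 14: PC=3 idx=3 pred=N actual=N -> ctr[3]=0

Answer: 2 3 3 0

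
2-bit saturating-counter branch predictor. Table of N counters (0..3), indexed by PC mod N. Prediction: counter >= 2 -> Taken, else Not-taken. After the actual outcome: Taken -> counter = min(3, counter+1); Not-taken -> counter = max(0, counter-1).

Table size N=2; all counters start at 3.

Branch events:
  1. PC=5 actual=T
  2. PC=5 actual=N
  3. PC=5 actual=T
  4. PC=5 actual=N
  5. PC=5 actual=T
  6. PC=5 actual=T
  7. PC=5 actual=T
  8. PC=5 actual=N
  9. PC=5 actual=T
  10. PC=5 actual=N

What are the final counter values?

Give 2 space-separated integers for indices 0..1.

Ev 1: PC=5 idx=1 pred=T actual=T -> ctr[1]=3
Ev 2: PC=5 idx=1 pred=T actual=N -> ctr[1]=2
Ev 3: PC=5 idx=1 pred=T actual=T -> ctr[1]=3
Ev 4: PC=5 idx=1 pred=T actual=N -> ctr[1]=2
Ev 5: PC=5 idx=1 pred=T actual=T -> ctr[1]=3
Ev 6: PC=5 idx=1 pred=T actual=T -> ctr[1]=3
Ev 7: PC=5 idx=1 pred=T actual=T -> ctr[1]=3
Ev 8: PC=5 idx=1 pred=T actual=N -> ctr[1]=2
Ev 9: PC=5 idx=1 pred=T actual=T -> ctr[1]=3
Ev 10: PC=5 idx=1 pred=T actual=N -> ctr[1]=2

Answer: 3 2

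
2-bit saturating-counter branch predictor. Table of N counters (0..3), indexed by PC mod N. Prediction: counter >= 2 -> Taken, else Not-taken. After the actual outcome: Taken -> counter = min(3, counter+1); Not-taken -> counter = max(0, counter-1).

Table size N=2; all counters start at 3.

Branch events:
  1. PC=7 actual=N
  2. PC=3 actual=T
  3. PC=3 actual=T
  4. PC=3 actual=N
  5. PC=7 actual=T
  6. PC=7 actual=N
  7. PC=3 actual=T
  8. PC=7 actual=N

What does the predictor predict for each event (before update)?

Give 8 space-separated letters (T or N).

Ev 1: PC=7 idx=1 pred=T actual=N -> ctr[1]=2
Ev 2: PC=3 idx=1 pred=T actual=T -> ctr[1]=3
Ev 3: PC=3 idx=1 pred=T actual=T -> ctr[1]=3
Ev 4: PC=3 idx=1 pred=T actual=N -> ctr[1]=2
Ev 5: PC=7 idx=1 pred=T actual=T -> ctr[1]=3
Ev 6: PC=7 idx=1 pred=T actual=N -> ctr[1]=2
Ev 7: PC=3 idx=1 pred=T actual=T -> ctr[1]=3
Ev 8: PC=7 idx=1 pred=T actual=N -> ctr[1]=2

Answer: T T T T T T T T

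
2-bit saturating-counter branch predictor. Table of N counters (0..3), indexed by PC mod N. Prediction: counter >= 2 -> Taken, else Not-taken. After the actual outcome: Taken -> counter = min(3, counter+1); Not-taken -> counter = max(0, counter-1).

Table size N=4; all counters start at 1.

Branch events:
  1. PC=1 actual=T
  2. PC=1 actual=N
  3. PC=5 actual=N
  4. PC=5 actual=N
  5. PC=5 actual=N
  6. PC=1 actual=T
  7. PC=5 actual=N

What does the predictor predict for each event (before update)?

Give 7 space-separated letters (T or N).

Ev 1: PC=1 idx=1 pred=N actual=T -> ctr[1]=2
Ev 2: PC=1 idx=1 pred=T actual=N -> ctr[1]=1
Ev 3: PC=5 idx=1 pred=N actual=N -> ctr[1]=0
Ev 4: PC=5 idx=1 pred=N actual=N -> ctr[1]=0
Ev 5: PC=5 idx=1 pred=N actual=N -> ctr[1]=0
Ev 6: PC=1 idx=1 pred=N actual=T -> ctr[1]=1
Ev 7: PC=5 idx=1 pred=N actual=N -> ctr[1]=0

Answer: N T N N N N N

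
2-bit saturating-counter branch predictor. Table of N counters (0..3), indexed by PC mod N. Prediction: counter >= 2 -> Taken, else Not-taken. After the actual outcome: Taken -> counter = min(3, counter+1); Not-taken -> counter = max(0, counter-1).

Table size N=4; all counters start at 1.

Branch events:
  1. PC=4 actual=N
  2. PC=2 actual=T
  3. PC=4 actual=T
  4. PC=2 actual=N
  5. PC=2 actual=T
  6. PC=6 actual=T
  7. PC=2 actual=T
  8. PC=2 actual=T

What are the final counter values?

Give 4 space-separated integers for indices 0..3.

Ev 1: PC=4 idx=0 pred=N actual=N -> ctr[0]=0
Ev 2: PC=2 idx=2 pred=N actual=T -> ctr[2]=2
Ev 3: PC=4 idx=0 pred=N actual=T -> ctr[0]=1
Ev 4: PC=2 idx=2 pred=T actual=N -> ctr[2]=1
Ev 5: PC=2 idx=2 pred=N actual=T -> ctr[2]=2
Ev 6: PC=6 idx=2 pred=T actual=T -> ctr[2]=3
Ev 7: PC=2 idx=2 pred=T actual=T -> ctr[2]=3
Ev 8: PC=2 idx=2 pred=T actual=T -> ctr[2]=3

Answer: 1 1 3 1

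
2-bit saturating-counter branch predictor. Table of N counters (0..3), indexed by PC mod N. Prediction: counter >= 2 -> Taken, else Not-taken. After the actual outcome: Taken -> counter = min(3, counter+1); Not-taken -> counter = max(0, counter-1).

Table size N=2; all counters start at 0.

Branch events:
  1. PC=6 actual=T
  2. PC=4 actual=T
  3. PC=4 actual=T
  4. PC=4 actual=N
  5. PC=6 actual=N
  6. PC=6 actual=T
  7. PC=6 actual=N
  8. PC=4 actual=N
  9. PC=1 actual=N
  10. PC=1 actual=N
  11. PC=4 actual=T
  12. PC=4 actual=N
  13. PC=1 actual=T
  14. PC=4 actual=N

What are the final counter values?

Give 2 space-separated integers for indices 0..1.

Ev 1: PC=6 idx=0 pred=N actual=T -> ctr[0]=1
Ev 2: PC=4 idx=0 pred=N actual=T -> ctr[0]=2
Ev 3: PC=4 idx=0 pred=T actual=T -> ctr[0]=3
Ev 4: PC=4 idx=0 pred=T actual=N -> ctr[0]=2
Ev 5: PC=6 idx=0 pred=T actual=N -> ctr[0]=1
Ev 6: PC=6 idx=0 pred=N actual=T -> ctr[0]=2
Ev 7: PC=6 idx=0 pred=T actual=N -> ctr[0]=1
Ev 8: PC=4 idx=0 pred=N actual=N -> ctr[0]=0
Ev 9: PC=1 idx=1 pred=N actual=N -> ctr[1]=0
Ev 10: PC=1 idx=1 pred=N actual=N -> ctr[1]=0
Ev 11: PC=4 idx=0 pred=N actual=T -> ctr[0]=1
Ev 12: PC=4 idx=0 pred=N actual=N -> ctr[0]=0
Ev 13: PC=1 idx=1 pred=N actual=T -> ctr[1]=1
Ev 14: PC=4 idx=0 pred=N actual=N -> ctr[0]=0

Answer: 0 1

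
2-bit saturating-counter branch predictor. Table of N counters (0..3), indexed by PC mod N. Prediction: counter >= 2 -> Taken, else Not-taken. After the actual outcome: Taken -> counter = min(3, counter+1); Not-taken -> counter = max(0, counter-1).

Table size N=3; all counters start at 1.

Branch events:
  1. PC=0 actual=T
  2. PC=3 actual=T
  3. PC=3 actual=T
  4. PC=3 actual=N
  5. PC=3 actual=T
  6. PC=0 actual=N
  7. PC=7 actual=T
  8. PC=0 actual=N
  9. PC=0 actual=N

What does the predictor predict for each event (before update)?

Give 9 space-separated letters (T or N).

Answer: N T T T T T N T N

Derivation:
Ev 1: PC=0 idx=0 pred=N actual=T -> ctr[0]=2
Ev 2: PC=3 idx=0 pred=T actual=T -> ctr[0]=3
Ev 3: PC=3 idx=0 pred=T actual=T -> ctr[0]=3
Ev 4: PC=3 idx=0 pred=T actual=N -> ctr[0]=2
Ev 5: PC=3 idx=0 pred=T actual=T -> ctr[0]=3
Ev 6: PC=0 idx=0 pred=T actual=N -> ctr[0]=2
Ev 7: PC=7 idx=1 pred=N actual=T -> ctr[1]=2
Ev 8: PC=0 idx=0 pred=T actual=N -> ctr[0]=1
Ev 9: PC=0 idx=0 pred=N actual=N -> ctr[0]=0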